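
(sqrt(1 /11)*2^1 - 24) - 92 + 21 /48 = -1849 /16 + 2*sqrt(11) /11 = -114.96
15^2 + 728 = 953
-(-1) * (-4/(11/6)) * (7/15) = -56/55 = -1.02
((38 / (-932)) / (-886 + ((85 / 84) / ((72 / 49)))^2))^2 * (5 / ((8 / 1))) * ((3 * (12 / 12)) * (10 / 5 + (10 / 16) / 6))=198419151882240 / 23722977767461573616929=0.00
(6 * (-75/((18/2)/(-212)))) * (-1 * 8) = -84800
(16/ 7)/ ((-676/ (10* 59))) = -2360/ 1183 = -1.99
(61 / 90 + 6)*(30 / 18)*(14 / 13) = 11.99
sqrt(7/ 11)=sqrt(77)/ 11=0.80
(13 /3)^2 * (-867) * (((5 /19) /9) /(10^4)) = -48841 /1026000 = -0.05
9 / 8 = 1.12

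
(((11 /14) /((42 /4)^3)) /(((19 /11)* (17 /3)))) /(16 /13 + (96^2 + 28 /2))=3146 /418803359121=0.00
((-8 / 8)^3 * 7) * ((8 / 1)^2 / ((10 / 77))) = -17248 / 5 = -3449.60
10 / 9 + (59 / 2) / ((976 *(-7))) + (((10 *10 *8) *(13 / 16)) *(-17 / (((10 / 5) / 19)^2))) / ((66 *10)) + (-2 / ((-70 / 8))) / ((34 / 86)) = -173545344473 / 114982560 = -1509.32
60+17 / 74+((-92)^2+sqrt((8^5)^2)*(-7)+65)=-16338221 / 74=-220786.77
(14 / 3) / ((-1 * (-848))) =0.01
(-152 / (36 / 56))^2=4528384 / 81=55905.98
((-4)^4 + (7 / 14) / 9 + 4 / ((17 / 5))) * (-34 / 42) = -78713 / 378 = -208.24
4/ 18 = 2/ 9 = 0.22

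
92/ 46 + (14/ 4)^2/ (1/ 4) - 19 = 32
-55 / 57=-0.96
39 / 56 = 0.70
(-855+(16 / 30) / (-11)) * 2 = -282166 / 165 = -1710.10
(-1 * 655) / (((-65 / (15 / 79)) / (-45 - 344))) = -764385 / 1027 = -744.29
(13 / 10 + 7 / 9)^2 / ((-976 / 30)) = -34969 / 263520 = -0.13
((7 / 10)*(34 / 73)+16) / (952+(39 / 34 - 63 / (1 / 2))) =202606 / 10264895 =0.02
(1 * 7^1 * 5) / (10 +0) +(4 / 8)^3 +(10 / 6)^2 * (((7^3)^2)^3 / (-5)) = -65136543916417699 / 72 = -904674221061356.93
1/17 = 0.06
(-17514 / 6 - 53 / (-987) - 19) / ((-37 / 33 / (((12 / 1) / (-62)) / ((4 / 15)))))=-1435377735 / 754726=-1901.85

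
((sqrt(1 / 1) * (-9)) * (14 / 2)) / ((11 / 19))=-1197 / 11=-108.82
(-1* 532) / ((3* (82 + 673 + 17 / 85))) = -665 / 2832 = -0.23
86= 86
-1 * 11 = -11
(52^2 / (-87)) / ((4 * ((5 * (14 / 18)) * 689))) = -156 / 53795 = -0.00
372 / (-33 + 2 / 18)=-837 / 74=-11.31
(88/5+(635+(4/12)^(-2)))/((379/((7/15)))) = 23156/28425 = 0.81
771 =771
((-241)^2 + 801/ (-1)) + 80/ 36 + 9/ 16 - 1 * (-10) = 8250161/ 144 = 57292.78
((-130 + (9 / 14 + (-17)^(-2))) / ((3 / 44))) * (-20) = 76760200 / 2023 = 37943.75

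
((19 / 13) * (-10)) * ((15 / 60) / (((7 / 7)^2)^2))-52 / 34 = -2291 / 442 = -5.18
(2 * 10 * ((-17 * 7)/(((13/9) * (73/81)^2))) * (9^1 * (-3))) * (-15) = -56917331100/69277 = -821590.59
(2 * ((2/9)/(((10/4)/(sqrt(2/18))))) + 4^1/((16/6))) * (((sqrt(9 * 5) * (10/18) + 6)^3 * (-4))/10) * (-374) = 214663.00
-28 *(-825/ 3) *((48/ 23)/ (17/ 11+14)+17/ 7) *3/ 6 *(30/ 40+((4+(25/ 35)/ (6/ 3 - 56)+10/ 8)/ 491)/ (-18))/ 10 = 6477021707915/ 8759483208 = 739.43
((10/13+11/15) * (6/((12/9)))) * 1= 879/130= 6.76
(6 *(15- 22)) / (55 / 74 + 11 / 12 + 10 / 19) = -19.21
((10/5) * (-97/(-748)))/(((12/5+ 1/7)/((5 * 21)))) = 356475/33286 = 10.71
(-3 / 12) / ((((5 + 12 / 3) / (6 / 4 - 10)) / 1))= 17 / 72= 0.24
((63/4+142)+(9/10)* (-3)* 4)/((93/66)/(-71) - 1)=-2295359/15930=-144.09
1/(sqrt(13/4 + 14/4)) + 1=2*sqrt(3)/9 + 1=1.38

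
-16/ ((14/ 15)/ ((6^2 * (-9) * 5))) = 27771.43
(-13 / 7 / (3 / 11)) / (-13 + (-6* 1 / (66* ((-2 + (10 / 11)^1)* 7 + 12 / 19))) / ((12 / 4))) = 209352 / 399539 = 0.52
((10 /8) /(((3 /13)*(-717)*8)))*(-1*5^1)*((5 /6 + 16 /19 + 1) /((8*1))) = 99125 /62774784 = 0.00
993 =993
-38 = -38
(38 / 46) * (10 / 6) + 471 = 32594 / 69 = 472.38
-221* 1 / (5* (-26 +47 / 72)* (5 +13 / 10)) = 3536 / 12775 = 0.28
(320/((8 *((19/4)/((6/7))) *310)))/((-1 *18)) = -16/12369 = -0.00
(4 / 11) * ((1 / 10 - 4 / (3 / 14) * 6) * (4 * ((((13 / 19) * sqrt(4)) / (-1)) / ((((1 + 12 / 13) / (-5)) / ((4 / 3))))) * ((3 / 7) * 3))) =-36309312 / 36575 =-992.74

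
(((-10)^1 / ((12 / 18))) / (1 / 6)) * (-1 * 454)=40860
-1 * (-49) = 49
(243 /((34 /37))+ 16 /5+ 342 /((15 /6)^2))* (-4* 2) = -1096028 /425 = -2578.89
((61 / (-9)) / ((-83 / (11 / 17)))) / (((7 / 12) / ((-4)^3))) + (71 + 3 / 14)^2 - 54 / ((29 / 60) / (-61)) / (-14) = 110169539021 / 24060372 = 4578.88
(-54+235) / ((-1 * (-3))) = 60.33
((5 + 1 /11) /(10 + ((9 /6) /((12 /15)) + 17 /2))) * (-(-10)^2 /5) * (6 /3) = -17920 /1793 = -9.99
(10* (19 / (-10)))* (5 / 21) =-95 / 21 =-4.52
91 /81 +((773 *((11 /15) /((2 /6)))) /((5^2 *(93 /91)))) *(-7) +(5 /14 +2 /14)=-291467069 /627750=-464.30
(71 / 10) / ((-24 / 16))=-71 / 15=-4.73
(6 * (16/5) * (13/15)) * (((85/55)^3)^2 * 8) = 80329829632/44289025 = 1813.76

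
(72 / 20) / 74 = 9 / 185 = 0.05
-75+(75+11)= 11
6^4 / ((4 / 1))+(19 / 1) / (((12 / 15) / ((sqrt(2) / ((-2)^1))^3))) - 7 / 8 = 2585 / 8 - 95 * sqrt(2) / 16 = 314.73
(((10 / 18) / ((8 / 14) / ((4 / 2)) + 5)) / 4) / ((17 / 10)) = 175 / 11322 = 0.02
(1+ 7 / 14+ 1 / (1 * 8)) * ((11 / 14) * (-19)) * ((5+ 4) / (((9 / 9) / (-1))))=24453 / 112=218.33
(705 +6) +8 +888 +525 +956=3088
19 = 19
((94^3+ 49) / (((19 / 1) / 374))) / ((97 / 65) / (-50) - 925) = -1009634411500 / 57120593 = -17675.49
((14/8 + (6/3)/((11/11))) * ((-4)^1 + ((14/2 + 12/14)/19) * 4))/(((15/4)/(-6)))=1872/133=14.08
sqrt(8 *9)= 6 *sqrt(2)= 8.49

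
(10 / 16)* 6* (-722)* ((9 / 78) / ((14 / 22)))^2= -5896935 / 66248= -89.01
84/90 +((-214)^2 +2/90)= 2060863/45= 45796.96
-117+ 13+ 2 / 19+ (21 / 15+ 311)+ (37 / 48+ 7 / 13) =12437807 / 59280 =209.81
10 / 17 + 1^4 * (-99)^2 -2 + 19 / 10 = 1666253 / 170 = 9801.49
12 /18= 2 /3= 0.67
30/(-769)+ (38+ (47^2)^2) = 3752503881/769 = 4879718.96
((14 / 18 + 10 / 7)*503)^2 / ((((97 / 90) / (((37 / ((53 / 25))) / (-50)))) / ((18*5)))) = -9043515744650 / 251909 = -35899931.10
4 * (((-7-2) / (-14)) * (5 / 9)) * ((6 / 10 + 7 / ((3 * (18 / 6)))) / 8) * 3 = 31 / 42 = 0.74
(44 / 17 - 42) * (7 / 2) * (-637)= 1493765 / 17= 87868.53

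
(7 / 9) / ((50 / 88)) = 308 / 225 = 1.37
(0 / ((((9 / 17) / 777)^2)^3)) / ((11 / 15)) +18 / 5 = 18 / 5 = 3.60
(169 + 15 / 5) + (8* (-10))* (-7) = 732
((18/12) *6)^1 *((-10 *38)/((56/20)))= -8550/7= -1221.43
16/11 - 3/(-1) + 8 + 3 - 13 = 27/11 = 2.45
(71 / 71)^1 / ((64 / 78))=39 / 32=1.22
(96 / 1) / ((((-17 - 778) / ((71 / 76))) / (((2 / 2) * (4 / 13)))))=-2272 / 65455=-0.03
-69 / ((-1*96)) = 23 / 32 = 0.72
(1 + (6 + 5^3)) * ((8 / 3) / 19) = 352 / 19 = 18.53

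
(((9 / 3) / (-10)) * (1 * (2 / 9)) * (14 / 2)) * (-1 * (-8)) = -56 / 15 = -3.73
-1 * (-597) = 597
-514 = -514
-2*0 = 0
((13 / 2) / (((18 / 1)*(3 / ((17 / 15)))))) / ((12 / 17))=3757 / 19440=0.19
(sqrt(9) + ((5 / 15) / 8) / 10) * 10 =721 / 24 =30.04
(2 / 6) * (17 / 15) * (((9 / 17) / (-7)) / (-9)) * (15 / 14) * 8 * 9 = 0.24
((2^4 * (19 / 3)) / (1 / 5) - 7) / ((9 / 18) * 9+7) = 2998 / 69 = 43.45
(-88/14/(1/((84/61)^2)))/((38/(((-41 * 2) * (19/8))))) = 61.09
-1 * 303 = -303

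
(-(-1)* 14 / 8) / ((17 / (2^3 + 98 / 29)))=1155 / 986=1.17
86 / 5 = 17.20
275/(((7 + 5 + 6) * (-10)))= -55/36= -1.53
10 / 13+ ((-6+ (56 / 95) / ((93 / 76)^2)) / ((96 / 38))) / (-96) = 1026306881 / 1295274240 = 0.79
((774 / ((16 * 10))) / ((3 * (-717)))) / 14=-43 / 267680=-0.00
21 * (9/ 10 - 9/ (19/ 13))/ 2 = -55.21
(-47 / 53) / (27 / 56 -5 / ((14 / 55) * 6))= 1128 / 3551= 0.32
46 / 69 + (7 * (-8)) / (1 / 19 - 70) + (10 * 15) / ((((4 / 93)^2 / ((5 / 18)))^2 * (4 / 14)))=11837123.66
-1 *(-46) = 46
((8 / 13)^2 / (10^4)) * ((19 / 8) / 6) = 19 / 1267500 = 0.00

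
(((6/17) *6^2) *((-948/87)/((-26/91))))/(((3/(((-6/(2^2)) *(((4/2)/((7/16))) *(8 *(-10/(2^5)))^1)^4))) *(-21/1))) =232980480000/1183693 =196825.09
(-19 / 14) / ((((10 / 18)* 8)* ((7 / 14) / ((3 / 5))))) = -513 / 1400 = -0.37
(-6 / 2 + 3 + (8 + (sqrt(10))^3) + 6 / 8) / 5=7 / 4 + 2 * sqrt(10)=8.07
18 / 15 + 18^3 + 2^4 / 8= 29176 / 5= 5835.20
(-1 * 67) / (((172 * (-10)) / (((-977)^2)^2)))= 61045415993347 / 1720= 35491520926.36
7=7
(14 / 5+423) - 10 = 2079 / 5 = 415.80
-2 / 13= -0.15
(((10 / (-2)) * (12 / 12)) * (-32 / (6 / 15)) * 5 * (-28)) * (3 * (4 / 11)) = -672000 / 11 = -61090.91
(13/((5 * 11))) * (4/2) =0.47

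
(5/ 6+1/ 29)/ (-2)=-151/ 348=-0.43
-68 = -68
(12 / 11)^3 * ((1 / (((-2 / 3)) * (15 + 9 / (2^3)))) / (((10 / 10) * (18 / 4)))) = -1536 / 57233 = -0.03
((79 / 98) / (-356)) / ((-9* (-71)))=-79 / 22293432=-0.00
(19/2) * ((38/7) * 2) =722/7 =103.14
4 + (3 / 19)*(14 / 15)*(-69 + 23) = -264 / 95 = -2.78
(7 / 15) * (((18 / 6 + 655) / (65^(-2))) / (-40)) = -389207 / 12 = -32433.92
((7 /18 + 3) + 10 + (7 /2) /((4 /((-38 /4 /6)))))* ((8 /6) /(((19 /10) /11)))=190135 /2052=92.66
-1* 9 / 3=-3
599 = 599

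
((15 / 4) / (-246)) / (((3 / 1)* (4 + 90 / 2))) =-5 / 48216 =-0.00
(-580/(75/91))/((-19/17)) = 179452/285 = 629.66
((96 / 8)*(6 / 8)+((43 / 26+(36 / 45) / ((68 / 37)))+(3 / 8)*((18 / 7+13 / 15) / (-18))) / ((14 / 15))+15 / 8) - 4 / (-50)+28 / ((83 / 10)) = 35571434669 / 2157136800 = 16.49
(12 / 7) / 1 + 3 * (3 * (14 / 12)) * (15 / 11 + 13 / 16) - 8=40813 / 2464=16.56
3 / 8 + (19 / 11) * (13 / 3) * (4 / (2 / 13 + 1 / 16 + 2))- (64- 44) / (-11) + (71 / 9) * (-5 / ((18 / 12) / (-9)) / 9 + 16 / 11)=58570543 / 1095336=53.47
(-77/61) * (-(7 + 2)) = 693/61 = 11.36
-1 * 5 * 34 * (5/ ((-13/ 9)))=7650/ 13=588.46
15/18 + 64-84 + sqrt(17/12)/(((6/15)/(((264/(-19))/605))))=-115/6-2 *sqrt(51)/209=-19.24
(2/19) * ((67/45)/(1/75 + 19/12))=2680/27303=0.10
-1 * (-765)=765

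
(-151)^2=22801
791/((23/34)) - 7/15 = 403249/345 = 1168.84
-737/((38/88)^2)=-1426832/361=-3952.44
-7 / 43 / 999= -0.00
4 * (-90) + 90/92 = -16515/46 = -359.02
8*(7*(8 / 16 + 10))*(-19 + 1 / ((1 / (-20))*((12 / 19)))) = -29792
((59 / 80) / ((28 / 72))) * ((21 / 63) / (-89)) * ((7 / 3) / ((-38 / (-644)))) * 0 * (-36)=0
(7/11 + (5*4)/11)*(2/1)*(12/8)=81/11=7.36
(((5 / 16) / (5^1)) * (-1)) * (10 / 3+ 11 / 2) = -53 / 96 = -0.55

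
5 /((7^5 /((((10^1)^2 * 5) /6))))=1250 /50421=0.02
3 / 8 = 0.38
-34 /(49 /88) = -2992 /49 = -61.06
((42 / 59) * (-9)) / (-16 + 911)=-378 / 52805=-0.01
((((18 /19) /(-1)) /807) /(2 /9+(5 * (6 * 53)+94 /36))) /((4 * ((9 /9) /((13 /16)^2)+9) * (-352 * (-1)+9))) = -1521 /31334451483019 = -0.00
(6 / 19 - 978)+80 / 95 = -18560 / 19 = -976.84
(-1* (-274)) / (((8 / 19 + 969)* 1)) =5206 / 18419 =0.28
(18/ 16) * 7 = 63/ 8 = 7.88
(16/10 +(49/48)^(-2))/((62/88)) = 1352032/372155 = 3.63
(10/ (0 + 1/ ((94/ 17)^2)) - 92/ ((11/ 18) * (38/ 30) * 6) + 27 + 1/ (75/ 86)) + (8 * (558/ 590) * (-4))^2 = 19396362321643/ 15769191075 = 1230.02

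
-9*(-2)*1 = 18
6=6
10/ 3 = 3.33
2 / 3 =0.67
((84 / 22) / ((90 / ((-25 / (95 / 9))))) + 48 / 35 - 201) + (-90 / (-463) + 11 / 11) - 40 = -807879939 / 3386845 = -238.53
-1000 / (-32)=125 / 4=31.25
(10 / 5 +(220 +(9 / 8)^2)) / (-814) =-1299 / 4736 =-0.27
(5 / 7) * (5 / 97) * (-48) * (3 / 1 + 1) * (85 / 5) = -81600 / 679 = -120.18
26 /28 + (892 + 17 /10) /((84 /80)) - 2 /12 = 17890 /21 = 851.90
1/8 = 0.12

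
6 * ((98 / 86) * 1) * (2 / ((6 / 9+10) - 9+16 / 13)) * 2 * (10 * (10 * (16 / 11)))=73382400 / 53449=1372.94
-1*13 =-13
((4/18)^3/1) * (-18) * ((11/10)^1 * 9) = -88/45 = -1.96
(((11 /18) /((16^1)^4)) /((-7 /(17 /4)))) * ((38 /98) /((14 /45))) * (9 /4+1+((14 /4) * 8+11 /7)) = -16326035 /70493667328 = -0.00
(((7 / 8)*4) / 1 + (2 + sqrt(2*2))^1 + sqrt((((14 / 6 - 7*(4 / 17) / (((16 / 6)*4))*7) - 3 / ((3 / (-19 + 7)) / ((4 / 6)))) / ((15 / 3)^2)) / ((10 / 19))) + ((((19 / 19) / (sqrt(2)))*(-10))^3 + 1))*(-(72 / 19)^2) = -44064 / 361 - 432*sqrt(731595) / 30685 + 1296000*sqrt(2) / 361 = 4942.96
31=31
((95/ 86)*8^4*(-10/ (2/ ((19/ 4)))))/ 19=-243200/ 43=-5655.81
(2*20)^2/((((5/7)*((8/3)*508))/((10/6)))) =350/127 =2.76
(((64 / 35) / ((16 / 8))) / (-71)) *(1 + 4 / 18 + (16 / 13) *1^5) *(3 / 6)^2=-0.01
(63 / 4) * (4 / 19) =63 / 19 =3.32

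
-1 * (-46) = 46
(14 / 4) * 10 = 35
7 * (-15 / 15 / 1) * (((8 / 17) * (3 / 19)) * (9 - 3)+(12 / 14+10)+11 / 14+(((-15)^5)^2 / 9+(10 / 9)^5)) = -17108549332371519835 / 38145654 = -448505859471.48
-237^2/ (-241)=56169/ 241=233.07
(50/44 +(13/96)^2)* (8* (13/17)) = 1521767/215424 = 7.06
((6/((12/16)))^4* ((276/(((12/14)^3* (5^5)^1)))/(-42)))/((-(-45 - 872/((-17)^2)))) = -333519872/1170871875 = -0.28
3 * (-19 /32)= -57 /32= -1.78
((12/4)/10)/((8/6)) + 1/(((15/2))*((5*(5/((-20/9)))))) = 1151/5400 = 0.21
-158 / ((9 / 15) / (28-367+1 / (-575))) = 30798308 / 345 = 89270.46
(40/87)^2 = 1600/7569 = 0.21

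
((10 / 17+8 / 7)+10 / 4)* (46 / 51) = 23161 / 6069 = 3.82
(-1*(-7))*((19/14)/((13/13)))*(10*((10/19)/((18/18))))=50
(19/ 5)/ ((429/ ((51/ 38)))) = 17/ 1430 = 0.01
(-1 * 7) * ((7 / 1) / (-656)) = 49 / 656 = 0.07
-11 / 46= -0.24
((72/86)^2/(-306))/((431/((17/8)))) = -9/796919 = -0.00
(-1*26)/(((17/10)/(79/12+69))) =-58955/51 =-1155.98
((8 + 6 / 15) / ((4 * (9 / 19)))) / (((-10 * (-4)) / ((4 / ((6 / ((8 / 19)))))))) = 7 / 225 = 0.03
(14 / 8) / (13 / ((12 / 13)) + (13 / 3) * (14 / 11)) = 231 / 2587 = 0.09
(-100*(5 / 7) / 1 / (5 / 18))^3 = -5832000000 / 343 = -17002915.45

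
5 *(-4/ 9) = -20/ 9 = -2.22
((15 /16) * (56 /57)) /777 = 5 /4218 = 0.00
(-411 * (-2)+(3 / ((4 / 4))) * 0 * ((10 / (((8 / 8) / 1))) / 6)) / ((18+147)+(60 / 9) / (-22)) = 27126 / 5435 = 4.99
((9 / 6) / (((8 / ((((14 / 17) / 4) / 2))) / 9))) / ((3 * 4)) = 63 / 4352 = 0.01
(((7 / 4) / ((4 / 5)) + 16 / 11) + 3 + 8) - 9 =5.64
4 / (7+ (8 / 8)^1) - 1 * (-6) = 13 / 2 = 6.50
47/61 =0.77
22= 22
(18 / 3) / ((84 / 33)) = 33 / 14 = 2.36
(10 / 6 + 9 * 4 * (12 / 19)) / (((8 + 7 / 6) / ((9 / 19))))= 25038 / 19855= 1.26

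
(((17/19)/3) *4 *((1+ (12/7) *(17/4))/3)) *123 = 161704/399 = 405.27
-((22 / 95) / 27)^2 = -484 / 6579225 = -0.00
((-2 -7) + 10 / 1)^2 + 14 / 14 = 2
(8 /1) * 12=96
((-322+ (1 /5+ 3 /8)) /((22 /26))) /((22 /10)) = -167141 /968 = -172.67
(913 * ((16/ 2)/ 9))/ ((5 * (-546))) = -3652/ 12285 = -0.30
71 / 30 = 2.37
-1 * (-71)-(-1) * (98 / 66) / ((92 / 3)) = 71901 / 1012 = 71.05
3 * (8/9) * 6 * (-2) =-32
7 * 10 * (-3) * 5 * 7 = -7350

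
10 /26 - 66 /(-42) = 178 /91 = 1.96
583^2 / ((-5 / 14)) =-4758446 / 5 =-951689.20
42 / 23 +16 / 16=65 / 23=2.83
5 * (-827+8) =-4095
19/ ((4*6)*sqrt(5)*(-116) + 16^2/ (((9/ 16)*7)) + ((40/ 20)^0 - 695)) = 1248219/ 4006356538 - 2762424*sqrt(5)/ 2003178269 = -0.00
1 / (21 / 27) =9 / 7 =1.29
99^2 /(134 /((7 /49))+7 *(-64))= 20.00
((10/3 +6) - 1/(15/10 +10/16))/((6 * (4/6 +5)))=0.26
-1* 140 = -140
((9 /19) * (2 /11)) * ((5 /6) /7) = 15 /1463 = 0.01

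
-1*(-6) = 6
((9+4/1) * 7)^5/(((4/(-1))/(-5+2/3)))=81124178863/12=6760348238.58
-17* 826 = -14042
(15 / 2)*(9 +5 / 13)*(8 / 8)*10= 9150 / 13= 703.85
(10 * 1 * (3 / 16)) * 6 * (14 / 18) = 35 / 4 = 8.75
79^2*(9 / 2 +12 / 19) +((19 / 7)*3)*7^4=1959933 / 38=51577.18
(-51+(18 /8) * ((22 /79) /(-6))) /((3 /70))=-1192.44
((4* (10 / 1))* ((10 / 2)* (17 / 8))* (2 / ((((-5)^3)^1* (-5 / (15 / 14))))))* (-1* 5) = -51 / 7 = -7.29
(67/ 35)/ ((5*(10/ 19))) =1273/ 1750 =0.73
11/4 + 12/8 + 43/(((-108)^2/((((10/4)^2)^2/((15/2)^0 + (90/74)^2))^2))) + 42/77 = 2160682947494441/378358798270464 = 5.71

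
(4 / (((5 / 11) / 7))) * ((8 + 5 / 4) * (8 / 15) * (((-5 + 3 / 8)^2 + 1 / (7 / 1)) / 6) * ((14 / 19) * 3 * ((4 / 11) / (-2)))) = -2498573 / 5700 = -438.35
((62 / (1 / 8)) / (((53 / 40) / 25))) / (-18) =-248000 / 477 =-519.92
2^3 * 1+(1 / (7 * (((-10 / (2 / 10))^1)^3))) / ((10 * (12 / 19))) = 839999981 / 105000000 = 8.00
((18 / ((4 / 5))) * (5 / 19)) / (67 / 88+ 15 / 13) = 128700 / 41629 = 3.09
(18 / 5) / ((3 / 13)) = 78 / 5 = 15.60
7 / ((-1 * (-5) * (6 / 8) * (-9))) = -28 / 135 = -0.21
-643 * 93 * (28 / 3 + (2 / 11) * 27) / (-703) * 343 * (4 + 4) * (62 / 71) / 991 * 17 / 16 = 1693461236110 / 544101613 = 3112.40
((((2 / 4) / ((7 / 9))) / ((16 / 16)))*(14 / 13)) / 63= 1 / 91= 0.01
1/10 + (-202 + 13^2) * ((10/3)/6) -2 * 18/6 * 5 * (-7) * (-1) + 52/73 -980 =-2644471/2190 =-1207.52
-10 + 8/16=-19/2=-9.50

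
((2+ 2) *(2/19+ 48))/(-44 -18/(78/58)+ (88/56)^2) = -2328872/664639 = -3.50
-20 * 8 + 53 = -107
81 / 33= 27 / 11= 2.45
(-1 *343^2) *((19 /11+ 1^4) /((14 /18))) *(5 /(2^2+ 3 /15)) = -5402250 /11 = -491113.64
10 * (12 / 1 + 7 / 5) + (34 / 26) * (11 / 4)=7155 / 52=137.60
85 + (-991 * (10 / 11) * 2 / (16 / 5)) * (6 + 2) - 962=-59197 / 11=-5381.55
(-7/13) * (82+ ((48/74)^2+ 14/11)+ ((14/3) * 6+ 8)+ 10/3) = -38905874/587301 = -66.25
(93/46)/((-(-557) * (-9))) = -31/76866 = -0.00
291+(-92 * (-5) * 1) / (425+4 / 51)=6332049 / 21679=292.08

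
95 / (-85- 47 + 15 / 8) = -760 / 1041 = -0.73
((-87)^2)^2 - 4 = 57289757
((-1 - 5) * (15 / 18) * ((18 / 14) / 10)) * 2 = -9 / 7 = -1.29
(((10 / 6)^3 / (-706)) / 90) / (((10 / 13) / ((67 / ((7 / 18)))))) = -0.02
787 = 787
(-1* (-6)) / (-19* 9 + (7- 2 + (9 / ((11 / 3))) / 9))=-0.04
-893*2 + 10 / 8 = -7139 / 4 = -1784.75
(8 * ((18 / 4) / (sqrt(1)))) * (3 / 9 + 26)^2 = 24964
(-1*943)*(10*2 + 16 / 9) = -184828 / 9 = -20536.44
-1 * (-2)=2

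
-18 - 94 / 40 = -407 / 20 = -20.35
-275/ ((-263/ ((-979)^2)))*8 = 2108570200/ 263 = 8017377.19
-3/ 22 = -0.14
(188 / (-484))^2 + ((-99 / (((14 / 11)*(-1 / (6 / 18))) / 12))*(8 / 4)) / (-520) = -13933859 / 13323310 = -1.05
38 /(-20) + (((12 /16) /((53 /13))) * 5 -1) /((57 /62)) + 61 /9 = 217084 /45315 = 4.79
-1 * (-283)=283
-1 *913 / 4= -913 / 4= -228.25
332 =332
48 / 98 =24 / 49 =0.49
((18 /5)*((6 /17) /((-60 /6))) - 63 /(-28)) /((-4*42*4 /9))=-10827 /380800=-0.03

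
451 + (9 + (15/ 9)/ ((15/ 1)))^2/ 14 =259079/ 567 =456.93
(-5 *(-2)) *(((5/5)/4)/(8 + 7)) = 1/6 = 0.17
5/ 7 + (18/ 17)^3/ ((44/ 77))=2.79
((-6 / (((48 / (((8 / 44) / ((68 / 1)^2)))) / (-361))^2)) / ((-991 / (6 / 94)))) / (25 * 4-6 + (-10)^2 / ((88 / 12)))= 130321 / 415051061688795136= 0.00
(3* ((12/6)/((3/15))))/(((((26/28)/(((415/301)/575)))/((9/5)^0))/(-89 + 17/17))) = -87648/12857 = -6.82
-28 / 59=-0.47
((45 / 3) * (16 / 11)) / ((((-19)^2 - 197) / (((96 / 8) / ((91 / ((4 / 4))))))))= 720 / 41041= 0.02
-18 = -18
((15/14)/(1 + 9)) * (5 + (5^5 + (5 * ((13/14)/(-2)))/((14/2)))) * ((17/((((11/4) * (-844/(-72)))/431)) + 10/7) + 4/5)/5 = 311922832401/20264440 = 15392.62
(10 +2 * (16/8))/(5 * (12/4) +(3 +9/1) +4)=14/31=0.45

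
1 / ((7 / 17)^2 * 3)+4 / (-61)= 17041 / 8967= 1.90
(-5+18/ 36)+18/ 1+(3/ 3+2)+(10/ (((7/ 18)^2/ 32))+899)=297079/ 98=3031.42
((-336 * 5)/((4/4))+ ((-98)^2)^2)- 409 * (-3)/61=5626344523/61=92235156.11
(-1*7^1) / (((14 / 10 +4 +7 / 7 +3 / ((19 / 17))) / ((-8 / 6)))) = 2660 / 2589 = 1.03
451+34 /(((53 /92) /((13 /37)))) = 925075 /1961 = 471.74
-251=-251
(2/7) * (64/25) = 128/175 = 0.73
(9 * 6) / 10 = 27 / 5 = 5.40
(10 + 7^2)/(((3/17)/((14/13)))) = 360.05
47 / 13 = 3.62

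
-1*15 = -15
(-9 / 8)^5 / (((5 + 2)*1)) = -59049 / 229376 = -0.26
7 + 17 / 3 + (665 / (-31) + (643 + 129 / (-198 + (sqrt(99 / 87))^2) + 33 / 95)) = 10657883932 / 16813005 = 633.91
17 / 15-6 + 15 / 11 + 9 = 5.50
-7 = -7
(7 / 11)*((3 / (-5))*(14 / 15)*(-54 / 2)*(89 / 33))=78498 / 3025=25.95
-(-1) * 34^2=1156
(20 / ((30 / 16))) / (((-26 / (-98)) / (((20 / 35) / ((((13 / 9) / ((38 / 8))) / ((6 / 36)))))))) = 2128 / 169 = 12.59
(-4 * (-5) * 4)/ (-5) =-16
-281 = -281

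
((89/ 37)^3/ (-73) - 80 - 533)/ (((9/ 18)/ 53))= -240341862996/ 3697669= -64998.21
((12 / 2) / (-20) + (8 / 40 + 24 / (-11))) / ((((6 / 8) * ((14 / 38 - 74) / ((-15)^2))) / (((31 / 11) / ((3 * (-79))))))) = -1478390 / 13373041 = -0.11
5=5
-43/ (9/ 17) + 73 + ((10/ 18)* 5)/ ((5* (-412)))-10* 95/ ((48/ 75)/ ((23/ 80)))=-51613151/ 118656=-434.98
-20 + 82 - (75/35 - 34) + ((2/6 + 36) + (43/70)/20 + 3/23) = 12591967/96600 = 130.35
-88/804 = -22/201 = -0.11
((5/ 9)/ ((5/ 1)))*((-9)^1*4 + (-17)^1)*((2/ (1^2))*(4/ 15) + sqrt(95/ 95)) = -1219/ 135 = -9.03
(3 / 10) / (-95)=-3 / 950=-0.00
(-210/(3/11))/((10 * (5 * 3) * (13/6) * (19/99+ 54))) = -15246/348725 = -0.04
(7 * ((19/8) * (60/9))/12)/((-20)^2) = 133/5760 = 0.02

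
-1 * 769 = -769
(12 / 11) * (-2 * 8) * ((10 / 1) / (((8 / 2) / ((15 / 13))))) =-7200 / 143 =-50.35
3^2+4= 13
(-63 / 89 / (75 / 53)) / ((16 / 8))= -1113 / 4450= -0.25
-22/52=-11/26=-0.42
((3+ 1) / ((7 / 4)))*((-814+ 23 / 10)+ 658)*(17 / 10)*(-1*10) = 5972.34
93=93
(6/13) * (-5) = -30/13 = -2.31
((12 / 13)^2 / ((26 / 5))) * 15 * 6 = 14.75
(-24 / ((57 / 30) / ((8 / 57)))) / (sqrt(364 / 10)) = -320 * sqrt(910) / 32851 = -0.29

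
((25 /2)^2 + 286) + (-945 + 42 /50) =-501.91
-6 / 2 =-3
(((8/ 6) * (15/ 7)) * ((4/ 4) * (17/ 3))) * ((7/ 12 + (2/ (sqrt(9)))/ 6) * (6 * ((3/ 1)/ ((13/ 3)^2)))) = 12750/ 1183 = 10.78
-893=-893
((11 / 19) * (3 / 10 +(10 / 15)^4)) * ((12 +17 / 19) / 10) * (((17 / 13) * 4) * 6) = 568106 / 48735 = 11.66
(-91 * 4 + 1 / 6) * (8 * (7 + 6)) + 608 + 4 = -111680 / 3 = -37226.67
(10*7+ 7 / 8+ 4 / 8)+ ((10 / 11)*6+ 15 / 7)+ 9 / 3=50495 / 616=81.97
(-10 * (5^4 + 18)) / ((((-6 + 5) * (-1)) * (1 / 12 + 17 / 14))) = -540120 / 109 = -4955.23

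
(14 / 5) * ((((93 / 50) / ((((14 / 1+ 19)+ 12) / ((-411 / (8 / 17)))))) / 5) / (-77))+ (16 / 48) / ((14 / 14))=491597 / 825000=0.60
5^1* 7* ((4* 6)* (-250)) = -210000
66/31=2.13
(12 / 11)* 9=108 / 11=9.82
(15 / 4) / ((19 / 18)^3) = 21870 / 6859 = 3.19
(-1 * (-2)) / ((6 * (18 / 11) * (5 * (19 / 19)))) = 11 / 270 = 0.04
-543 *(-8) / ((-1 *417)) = -1448 / 139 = -10.42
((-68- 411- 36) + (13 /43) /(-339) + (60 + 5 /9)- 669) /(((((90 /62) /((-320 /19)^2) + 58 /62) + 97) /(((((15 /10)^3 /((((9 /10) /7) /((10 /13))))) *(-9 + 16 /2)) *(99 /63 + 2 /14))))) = 1559563292672000 /3927757475343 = 397.06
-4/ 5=-0.80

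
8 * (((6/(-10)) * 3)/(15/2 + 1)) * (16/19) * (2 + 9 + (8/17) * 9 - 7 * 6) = 209664/5491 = 38.18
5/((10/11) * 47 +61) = 55/1141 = 0.05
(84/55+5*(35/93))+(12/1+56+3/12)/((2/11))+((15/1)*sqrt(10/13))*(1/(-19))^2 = 15*sqrt(130)/4693+15499841/40920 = 378.82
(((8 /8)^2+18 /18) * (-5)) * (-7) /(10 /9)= 63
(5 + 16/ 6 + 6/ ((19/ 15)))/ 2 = 707/ 114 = 6.20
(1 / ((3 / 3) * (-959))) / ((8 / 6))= -3 / 3836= -0.00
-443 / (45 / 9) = -443 / 5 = -88.60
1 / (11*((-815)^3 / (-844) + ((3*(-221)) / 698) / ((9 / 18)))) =294556 / 2078211061333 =0.00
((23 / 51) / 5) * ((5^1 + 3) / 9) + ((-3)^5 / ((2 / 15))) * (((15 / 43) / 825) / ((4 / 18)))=-14709367 / 4342140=-3.39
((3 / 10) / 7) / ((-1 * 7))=-3 / 490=-0.01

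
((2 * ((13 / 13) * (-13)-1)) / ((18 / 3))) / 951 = -14 / 2853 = -0.00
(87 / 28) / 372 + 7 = 24333 / 3472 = 7.01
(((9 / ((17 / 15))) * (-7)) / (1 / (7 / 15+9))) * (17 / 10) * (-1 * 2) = 8946 / 5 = 1789.20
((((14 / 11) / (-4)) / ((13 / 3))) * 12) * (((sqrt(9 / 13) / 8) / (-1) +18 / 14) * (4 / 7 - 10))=9.82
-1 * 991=-991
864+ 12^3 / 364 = 79056 / 91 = 868.75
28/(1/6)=168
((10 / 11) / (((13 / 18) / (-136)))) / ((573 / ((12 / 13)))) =-97920 / 355069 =-0.28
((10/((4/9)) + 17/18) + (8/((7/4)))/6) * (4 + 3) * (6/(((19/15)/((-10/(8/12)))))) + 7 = -228617/19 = -12032.47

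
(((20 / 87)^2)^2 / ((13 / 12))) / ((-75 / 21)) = -179200 / 248255631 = -0.00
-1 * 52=-52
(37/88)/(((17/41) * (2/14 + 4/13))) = 3367/1496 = 2.25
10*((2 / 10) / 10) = 1 / 5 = 0.20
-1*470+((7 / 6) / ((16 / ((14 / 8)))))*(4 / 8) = -360911 / 768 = -469.94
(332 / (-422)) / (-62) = 83 / 6541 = 0.01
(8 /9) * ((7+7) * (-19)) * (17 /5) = -36176 /45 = -803.91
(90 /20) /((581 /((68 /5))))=306 /2905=0.11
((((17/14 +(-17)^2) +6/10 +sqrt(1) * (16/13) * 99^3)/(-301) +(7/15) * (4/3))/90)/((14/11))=-107596079723/3106139400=-34.64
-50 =-50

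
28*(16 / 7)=64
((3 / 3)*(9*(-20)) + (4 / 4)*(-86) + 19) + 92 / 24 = -243.17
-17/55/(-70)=17/3850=0.00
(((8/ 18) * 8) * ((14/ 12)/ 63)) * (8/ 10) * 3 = 64/ 405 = 0.16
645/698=0.92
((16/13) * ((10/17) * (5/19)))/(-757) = -800/3178643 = -0.00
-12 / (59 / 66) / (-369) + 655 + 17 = 1625656 / 2419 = 672.04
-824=-824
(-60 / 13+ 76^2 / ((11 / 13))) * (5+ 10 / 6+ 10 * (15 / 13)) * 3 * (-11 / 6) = -346296820 / 507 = -683031.20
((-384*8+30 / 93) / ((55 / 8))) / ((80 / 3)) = -142833 / 8525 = -16.75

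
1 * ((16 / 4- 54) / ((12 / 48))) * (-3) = 600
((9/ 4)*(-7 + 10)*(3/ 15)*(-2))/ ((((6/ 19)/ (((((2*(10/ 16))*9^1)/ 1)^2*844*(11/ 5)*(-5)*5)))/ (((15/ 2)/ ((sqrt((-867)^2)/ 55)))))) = 221018675625/ 9248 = 23899078.25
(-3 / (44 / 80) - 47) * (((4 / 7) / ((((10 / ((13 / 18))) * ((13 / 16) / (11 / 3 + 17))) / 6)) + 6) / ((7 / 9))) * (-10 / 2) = 2235298 / 539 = 4147.12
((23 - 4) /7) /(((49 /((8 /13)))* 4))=38 /4459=0.01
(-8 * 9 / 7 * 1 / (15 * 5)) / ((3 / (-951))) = 7608 / 175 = 43.47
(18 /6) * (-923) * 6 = -16614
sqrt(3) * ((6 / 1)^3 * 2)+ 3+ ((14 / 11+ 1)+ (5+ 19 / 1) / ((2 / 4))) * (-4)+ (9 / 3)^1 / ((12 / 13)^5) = -176650753 / 912384+ 432 * sqrt(3) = 554.63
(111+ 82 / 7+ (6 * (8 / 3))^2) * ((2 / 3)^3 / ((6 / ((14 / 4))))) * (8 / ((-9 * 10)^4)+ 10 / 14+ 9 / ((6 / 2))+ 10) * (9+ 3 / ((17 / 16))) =139841417683319 / 13175308125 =10613.90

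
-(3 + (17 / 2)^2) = -301 / 4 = -75.25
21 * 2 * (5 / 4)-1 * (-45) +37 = 269 / 2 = 134.50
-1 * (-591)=591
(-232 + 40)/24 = -8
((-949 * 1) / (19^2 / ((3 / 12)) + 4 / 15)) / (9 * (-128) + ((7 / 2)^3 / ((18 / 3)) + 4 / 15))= 71175 / 123981718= 0.00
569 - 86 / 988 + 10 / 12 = 422182 / 741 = 569.75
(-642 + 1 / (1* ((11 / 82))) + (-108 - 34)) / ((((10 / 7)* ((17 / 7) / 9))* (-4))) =1883511 / 3740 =503.61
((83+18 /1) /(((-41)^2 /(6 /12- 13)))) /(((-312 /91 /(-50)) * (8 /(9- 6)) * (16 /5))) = -2209375 /1721344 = -1.28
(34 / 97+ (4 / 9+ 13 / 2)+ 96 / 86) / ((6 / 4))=631499 / 112617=5.61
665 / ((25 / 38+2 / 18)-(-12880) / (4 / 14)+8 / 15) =1137150 / 77089027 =0.01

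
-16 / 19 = -0.84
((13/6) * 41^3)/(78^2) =68921/2808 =24.54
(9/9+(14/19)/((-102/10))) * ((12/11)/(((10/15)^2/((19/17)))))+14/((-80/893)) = -19548289/127160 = -153.73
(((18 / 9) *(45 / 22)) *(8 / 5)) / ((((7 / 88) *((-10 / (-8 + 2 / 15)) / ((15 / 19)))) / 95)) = 33984 / 7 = 4854.86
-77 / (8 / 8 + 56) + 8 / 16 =-97 / 114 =-0.85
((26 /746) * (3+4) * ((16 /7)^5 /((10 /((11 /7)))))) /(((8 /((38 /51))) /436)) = 97.13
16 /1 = 16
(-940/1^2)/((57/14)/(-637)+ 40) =-8382920/356663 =-23.50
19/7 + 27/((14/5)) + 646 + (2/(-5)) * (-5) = 9245/14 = 660.36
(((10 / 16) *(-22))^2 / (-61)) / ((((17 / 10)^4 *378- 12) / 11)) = -20796875 / 1918507218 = -0.01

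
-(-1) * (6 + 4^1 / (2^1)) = 8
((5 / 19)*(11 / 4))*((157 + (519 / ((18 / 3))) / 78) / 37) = 1356575 / 438672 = 3.09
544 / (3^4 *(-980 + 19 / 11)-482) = -5984 / 876943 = -0.01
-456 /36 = -38 /3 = -12.67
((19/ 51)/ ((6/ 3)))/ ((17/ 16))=152/ 867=0.18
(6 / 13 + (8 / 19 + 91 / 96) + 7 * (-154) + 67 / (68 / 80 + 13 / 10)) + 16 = -1049191697 / 1019616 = -1029.01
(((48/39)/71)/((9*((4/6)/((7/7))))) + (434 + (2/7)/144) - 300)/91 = 62337995/42332472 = 1.47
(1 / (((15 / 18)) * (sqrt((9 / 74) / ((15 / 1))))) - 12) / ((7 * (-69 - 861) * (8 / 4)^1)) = 1 / 1085 - sqrt(1110) / 32550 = -0.00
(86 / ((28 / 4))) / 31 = 86 / 217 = 0.40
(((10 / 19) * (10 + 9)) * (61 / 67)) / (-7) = -610 / 469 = -1.30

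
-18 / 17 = -1.06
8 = 8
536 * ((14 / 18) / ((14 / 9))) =268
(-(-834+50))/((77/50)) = 5600/11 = 509.09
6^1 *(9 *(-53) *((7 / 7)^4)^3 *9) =-25758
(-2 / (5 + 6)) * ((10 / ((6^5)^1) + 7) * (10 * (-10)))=680525 / 5346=127.30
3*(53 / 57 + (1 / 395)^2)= 8269382 / 2964475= 2.79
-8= -8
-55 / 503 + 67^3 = 151283734 / 503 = 300762.89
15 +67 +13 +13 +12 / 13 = 1416 / 13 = 108.92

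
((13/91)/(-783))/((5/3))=-1/9135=-0.00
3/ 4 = 0.75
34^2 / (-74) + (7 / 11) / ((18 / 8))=-56186 / 3663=-15.34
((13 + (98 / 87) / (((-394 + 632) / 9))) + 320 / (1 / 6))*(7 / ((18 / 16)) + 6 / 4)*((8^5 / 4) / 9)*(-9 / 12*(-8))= 1085158277120 / 13311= 81523422.52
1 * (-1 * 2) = -2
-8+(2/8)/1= -31/4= -7.75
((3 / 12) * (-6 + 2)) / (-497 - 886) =1 / 1383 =0.00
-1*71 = -71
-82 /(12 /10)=-205 /3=-68.33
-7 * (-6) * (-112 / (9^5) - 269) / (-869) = 2814938 / 216513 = 13.00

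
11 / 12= 0.92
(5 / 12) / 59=5 / 708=0.01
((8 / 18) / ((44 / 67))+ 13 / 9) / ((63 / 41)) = 410 / 297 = 1.38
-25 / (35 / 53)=-265 / 7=-37.86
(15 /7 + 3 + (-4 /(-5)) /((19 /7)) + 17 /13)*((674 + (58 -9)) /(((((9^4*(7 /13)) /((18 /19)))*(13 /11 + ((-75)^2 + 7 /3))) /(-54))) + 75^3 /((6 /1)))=474277.93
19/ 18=1.06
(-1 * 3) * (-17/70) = 0.73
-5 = -5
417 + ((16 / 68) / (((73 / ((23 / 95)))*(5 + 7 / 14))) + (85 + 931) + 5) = 1864863294 / 1296845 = 1438.00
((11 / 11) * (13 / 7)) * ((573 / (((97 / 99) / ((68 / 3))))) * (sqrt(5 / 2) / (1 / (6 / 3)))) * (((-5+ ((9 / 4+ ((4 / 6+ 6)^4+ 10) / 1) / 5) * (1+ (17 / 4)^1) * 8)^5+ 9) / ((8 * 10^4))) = 1260395480976343094270.14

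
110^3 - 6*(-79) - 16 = 1331458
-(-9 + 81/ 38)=261/ 38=6.87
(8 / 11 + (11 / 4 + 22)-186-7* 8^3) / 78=-48.01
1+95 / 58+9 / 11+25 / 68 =82945 / 21692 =3.82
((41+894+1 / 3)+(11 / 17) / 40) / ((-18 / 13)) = -675.53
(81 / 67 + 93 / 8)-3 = 5271 / 536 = 9.83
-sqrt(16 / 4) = -2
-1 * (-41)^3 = 68921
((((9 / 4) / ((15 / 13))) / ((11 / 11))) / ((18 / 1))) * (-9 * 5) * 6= -117 / 4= -29.25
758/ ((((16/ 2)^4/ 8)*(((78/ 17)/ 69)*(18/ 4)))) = 148189/ 29952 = 4.95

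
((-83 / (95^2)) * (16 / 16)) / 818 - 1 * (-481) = 3550958367 / 7382450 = 481.00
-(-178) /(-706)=-89 /353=-0.25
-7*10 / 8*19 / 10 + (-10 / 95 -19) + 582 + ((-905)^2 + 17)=124577417 / 152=819588.27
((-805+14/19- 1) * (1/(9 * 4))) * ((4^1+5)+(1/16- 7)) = -14025/304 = -46.13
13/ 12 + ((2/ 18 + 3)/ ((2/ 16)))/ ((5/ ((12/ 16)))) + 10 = 889/ 60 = 14.82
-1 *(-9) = 9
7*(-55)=-385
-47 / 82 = -0.57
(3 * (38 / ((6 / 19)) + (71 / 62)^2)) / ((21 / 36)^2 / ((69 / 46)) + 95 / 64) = 606012624 / 2841677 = 213.26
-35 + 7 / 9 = -308 / 9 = -34.22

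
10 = 10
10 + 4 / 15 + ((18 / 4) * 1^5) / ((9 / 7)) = 413 / 30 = 13.77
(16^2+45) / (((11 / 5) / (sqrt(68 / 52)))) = 1505 * sqrt(221) / 143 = 156.46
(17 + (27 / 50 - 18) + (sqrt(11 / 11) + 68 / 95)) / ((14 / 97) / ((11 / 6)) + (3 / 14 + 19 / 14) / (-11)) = -8910517 / 455050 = -19.58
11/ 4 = 2.75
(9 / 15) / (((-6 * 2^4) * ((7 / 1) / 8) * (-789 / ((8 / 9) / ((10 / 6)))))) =2 / 414225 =0.00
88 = 88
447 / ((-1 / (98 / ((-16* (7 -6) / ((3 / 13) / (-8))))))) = -65709 / 832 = -78.98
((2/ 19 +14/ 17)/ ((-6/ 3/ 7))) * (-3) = 3150/ 323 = 9.75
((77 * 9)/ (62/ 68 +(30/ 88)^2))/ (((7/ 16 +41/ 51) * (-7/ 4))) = -310.31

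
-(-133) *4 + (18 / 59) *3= 31442 / 59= 532.92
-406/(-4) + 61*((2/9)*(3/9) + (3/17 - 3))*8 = -1138535/918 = -1240.23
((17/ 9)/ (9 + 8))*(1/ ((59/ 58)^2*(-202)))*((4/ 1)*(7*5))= -235480/ 3164229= -0.07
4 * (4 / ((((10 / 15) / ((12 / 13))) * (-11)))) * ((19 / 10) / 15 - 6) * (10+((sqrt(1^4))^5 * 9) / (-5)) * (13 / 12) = 144484 / 1375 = 105.08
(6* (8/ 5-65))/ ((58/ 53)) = -50403/ 145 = -347.61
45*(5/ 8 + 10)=3825/ 8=478.12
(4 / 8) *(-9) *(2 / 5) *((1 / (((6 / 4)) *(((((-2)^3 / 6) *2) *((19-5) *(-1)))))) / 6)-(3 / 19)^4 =-436323 / 72979760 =-0.01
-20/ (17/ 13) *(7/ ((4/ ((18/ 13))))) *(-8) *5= 25200/ 17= 1482.35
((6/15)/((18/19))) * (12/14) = 38/105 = 0.36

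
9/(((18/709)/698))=247441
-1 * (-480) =480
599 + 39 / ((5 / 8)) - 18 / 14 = 660.11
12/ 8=3/ 2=1.50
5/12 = 0.42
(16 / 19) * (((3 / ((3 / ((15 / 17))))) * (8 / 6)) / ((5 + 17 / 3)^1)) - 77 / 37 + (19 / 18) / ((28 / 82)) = 3322057 / 3011652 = 1.10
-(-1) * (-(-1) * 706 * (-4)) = -2824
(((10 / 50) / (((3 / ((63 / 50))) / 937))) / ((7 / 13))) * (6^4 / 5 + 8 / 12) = 23740769 / 625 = 37985.23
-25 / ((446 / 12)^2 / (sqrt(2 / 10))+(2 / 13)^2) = 21902400 / 353152972221269 - 1278278972100 * sqrt(5) / 353152972221269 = -0.01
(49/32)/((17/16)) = 49/34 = 1.44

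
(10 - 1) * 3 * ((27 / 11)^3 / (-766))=-0.52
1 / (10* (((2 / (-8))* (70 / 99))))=-99 / 175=-0.57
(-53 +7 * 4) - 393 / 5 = -103.60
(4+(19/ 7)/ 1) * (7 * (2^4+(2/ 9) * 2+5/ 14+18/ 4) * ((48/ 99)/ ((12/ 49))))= 160552/ 81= 1982.12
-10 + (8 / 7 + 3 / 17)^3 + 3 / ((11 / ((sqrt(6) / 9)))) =-12981697 / 1685159 + sqrt(6) / 33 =-7.63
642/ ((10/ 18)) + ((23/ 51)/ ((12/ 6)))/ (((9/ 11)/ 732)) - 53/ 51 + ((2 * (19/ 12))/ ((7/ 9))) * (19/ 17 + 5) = 7396363/ 5355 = 1381.21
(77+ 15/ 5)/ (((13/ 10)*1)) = 800/ 13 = 61.54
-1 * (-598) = 598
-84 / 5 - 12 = -28.80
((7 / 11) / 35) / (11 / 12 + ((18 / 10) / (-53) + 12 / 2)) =636 / 240757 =0.00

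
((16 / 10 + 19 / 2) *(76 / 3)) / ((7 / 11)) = 15466 / 35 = 441.89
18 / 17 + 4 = 86 / 17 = 5.06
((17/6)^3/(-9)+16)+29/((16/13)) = 37.04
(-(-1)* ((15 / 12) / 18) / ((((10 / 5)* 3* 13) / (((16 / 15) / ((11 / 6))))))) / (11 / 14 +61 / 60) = 280 / 974259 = 0.00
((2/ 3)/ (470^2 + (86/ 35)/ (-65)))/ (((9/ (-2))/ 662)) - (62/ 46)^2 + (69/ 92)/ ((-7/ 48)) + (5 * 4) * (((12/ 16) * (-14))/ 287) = -193234058472529/ 25122596499567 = -7.69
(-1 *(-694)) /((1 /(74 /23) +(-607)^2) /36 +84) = 1848816 /27489025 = 0.07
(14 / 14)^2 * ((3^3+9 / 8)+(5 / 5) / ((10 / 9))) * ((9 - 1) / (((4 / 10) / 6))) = 3483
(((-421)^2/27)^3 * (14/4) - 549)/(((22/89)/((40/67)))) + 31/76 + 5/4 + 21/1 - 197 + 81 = 2391232700275.24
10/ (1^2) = 10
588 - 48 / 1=540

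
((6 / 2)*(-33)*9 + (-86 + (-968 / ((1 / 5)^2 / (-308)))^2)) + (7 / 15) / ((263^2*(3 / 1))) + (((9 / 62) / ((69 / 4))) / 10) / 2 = 49318027323986843033267 / 887714946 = 55556152959023.00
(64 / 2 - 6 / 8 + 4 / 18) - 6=917 / 36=25.47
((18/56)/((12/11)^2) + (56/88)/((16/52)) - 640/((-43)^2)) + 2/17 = 326809563/154901824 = 2.11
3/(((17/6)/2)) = 36/17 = 2.12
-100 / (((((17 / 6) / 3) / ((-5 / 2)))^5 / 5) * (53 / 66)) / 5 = 1217885625000 / 75252421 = 16184.01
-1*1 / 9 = -1 / 9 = -0.11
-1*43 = -43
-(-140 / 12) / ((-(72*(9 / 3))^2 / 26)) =-455 / 69984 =-0.01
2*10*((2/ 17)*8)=320/ 17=18.82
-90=-90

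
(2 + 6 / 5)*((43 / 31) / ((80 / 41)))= 1763 / 775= 2.27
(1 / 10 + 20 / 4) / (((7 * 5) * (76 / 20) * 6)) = 17 / 2660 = 0.01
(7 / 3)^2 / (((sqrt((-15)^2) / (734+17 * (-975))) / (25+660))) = -106340633 / 27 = -3938541.96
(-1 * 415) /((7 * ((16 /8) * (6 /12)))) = -415 /7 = -59.29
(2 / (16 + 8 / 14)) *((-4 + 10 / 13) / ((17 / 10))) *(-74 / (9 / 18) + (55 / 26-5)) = 2883405 / 83317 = 34.61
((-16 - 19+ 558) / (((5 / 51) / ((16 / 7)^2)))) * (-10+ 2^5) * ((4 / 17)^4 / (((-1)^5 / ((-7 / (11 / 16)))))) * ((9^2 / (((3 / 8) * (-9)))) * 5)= -78970355712 / 34391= -2296250.64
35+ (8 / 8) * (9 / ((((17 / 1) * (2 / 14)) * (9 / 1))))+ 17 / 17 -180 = -2441 / 17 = -143.59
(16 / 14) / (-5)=-8 / 35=-0.23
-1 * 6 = -6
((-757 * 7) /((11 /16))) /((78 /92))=-3900064 /429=-9091.06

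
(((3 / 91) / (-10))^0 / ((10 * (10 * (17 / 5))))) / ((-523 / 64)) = -0.00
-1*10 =-10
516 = 516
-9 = -9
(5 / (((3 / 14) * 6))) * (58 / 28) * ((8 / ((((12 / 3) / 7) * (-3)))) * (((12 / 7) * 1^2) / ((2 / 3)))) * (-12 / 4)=290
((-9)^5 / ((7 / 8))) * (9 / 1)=-607361.14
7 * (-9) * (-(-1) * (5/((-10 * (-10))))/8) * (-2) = 63/80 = 0.79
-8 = -8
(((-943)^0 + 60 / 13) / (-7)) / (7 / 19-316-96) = 1387 / 711711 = 0.00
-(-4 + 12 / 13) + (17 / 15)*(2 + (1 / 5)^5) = 5.34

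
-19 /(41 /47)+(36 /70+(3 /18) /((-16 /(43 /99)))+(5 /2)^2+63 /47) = -8769035711 /640997280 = -13.68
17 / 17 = 1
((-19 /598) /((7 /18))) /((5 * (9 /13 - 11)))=171 /107870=0.00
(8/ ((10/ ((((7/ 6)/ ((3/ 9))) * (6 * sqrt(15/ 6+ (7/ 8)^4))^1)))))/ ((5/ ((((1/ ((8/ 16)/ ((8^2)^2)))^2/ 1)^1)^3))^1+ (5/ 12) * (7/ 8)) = 1190036353683150593851392 * sqrt(12641)/ 1652828269004375824793675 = 80.95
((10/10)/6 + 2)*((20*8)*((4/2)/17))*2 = 4160/51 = 81.57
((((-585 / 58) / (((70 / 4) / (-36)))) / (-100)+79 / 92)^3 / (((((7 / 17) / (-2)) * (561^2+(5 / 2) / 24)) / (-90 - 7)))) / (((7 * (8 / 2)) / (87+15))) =0.00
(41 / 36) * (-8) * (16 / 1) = -1312 / 9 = -145.78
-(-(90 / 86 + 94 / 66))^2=-12292036 / 2013561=-6.10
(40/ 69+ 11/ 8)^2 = 1164241/ 304704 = 3.82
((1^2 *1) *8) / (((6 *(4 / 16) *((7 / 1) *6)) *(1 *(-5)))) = -8 / 315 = -0.03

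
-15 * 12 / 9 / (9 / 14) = -280 / 9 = -31.11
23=23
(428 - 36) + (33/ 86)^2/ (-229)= 663923039/ 1693684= 392.00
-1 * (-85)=85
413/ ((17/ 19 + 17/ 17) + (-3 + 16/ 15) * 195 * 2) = -7847/ 14290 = -0.55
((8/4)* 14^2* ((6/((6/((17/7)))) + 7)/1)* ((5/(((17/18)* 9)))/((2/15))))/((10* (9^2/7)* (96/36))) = 2695/51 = 52.84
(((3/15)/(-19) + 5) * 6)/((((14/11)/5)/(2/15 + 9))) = 714318/665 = 1074.16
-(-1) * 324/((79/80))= 328.10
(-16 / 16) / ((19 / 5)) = -5 / 19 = -0.26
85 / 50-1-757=-7563 / 10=-756.30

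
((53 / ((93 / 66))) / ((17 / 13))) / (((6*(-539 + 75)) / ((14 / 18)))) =-53053 / 6602256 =-0.01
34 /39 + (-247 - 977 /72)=-243077 /936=-259.70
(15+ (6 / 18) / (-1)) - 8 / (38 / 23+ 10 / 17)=11.10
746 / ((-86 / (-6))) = 2238 / 43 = 52.05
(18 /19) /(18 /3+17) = 18 /437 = 0.04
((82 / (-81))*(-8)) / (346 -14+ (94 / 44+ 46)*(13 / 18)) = 28864 / 1307151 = 0.02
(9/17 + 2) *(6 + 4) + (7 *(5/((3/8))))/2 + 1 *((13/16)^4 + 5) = 258685411/3342336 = 77.40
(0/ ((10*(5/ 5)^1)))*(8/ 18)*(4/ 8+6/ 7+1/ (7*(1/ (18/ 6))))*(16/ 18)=0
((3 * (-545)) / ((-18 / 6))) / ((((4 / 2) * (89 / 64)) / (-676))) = -11789440 / 89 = -132465.62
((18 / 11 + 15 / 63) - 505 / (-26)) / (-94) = -127913 / 564564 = -0.23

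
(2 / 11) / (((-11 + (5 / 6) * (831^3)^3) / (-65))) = -260 / 3464580437404256981381557393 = -0.00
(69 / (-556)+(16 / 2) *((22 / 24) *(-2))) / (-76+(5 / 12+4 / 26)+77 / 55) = 1603615 / 8026277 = 0.20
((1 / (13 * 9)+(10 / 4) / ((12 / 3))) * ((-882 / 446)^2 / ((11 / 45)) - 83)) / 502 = -5433500669 / 64257227892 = -0.08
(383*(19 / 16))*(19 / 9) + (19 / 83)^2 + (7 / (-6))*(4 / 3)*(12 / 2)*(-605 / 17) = 21794862127 / 16864272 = 1292.37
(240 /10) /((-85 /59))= -1416 /85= -16.66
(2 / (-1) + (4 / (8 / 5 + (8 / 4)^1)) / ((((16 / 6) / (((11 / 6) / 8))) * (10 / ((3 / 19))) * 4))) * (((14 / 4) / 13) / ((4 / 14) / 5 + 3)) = -1099805 / 6245376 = -0.18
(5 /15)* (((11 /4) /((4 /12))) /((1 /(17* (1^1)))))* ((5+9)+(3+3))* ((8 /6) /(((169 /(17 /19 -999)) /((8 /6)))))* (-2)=567402880 /28899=19634.00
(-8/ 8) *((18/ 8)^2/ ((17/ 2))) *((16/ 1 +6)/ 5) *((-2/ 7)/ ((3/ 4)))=594/ 595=1.00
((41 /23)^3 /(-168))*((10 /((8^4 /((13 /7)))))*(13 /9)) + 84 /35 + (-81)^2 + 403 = 9186322532582983 /1318661406720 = 6966.40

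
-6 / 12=-1 / 2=-0.50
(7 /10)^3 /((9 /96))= 1372 /375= 3.66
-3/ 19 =-0.16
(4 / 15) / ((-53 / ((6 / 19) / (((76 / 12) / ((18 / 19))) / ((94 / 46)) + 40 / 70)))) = -142128 / 343754555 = -0.00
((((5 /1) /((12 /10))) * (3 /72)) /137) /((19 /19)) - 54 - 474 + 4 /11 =-114501037 /217008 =-527.64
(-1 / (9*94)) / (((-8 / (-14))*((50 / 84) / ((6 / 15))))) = -49 / 35250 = -0.00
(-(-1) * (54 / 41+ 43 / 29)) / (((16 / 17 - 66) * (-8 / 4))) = 56593 / 2630068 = 0.02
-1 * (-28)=28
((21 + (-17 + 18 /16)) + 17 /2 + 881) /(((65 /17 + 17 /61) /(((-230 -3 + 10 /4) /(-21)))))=3421453949 /1429344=2393.72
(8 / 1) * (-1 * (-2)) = 16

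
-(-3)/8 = 3/8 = 0.38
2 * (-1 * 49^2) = -4802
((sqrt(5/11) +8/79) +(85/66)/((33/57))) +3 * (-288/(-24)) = sqrt(55)/11 +2198137/57354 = 39.00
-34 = -34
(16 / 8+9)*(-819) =-9009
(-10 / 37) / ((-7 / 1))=10 / 259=0.04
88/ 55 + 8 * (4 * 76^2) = 924168/ 5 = 184833.60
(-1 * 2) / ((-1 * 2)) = 1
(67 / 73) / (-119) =-67 / 8687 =-0.01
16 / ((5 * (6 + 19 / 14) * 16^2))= 7 / 4120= 0.00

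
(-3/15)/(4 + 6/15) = -1/22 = -0.05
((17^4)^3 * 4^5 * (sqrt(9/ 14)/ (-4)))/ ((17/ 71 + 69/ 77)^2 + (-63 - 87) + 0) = 477626476243260623087424 * sqrt(14)/ 2222337043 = 804160034403208.45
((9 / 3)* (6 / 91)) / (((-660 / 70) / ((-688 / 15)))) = 688 / 715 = 0.96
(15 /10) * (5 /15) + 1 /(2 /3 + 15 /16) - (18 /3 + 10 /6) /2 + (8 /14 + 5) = 661 /231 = 2.86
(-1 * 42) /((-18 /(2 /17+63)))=7511 /51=147.27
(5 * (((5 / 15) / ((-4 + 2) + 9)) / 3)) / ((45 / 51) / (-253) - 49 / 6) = -43010 / 4427619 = -0.01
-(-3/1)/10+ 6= 63/10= 6.30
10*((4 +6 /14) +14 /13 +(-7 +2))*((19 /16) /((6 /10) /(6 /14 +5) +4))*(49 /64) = 1453025 /1299584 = 1.12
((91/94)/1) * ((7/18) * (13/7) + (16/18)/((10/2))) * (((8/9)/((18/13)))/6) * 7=8281/12690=0.65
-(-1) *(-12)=-12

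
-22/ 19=-1.16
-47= -47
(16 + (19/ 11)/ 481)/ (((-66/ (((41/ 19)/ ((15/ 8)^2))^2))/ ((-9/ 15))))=3886794752/ 70910643375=0.05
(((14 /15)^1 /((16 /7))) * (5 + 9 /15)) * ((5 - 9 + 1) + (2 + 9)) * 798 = 364952 /25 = 14598.08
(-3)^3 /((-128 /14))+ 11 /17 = 3917 /1088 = 3.60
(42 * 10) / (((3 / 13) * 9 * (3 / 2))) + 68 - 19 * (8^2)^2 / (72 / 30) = -870044 / 27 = -32223.85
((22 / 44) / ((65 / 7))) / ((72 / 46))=161 / 4680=0.03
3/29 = 0.10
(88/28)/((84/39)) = 143/98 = 1.46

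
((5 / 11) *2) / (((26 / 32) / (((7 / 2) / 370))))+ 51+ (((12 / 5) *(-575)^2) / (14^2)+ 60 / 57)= 4100.53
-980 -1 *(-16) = -964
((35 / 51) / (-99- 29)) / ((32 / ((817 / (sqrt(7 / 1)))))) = -4085* sqrt(7) / 208896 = -0.05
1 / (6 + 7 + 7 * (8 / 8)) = 1 / 20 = 0.05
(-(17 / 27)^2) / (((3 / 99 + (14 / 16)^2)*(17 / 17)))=-203456 / 408483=-0.50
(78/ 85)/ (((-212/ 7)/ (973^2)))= -258457017/ 9010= -28685.57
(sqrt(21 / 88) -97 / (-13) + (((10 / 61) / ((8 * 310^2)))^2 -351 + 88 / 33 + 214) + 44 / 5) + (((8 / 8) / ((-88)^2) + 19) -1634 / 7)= -241560764893082630707 / 726498022829779200 + sqrt(462) / 44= -332.01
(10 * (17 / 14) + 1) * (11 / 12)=253 / 21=12.05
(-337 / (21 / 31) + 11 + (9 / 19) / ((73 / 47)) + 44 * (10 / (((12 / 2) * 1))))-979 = -1391.84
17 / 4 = 4.25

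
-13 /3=-4.33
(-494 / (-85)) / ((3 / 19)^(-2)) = 234 / 1615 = 0.14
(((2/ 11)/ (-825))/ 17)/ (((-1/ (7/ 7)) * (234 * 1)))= 1/ 18050175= 0.00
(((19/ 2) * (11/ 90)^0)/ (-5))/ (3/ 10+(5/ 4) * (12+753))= -38/ 19131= -0.00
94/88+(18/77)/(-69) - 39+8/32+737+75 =2742623/3542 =774.31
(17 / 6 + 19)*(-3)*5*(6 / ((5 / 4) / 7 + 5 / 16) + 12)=-87246 / 11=-7931.45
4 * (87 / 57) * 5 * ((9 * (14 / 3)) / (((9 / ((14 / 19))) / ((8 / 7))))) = 129920 / 1083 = 119.96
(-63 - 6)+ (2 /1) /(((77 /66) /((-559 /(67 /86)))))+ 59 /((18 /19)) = -1236.76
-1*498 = -498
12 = 12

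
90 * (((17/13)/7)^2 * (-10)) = -260100/8281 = -31.41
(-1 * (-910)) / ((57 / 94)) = 85540 / 57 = 1500.70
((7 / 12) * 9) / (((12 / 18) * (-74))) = -63 / 592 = -0.11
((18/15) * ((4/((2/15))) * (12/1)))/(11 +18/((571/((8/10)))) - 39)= -308340/19967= -15.44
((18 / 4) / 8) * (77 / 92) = 693 / 1472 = 0.47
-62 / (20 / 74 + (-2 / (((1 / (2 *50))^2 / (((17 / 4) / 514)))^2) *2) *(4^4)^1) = 75758203 / 8554399669755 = 0.00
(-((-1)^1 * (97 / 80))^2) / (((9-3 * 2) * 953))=-0.00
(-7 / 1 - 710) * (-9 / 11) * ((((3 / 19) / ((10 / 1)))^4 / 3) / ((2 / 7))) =0.00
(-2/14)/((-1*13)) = 1/91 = 0.01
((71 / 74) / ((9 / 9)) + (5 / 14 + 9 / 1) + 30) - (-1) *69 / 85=905441 / 22015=41.13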